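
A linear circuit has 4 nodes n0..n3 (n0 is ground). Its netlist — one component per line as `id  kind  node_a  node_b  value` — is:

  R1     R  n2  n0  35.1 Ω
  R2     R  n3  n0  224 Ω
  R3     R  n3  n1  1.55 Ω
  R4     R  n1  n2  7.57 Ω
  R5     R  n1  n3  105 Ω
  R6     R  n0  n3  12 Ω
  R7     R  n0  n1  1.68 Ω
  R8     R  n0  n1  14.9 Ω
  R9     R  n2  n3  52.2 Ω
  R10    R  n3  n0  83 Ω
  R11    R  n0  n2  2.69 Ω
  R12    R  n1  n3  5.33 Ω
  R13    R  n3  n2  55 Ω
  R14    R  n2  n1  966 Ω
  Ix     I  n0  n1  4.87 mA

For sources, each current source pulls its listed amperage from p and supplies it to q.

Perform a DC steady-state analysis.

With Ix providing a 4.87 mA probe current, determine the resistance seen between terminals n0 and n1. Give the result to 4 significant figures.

R_eq = 1.155 Ω

Apply KCL at each of the 3 non-ground nodes and solve the resulting linear system.
Node n1: branches {R3, R4, R5, R7, R8, R12, R14, Ix} → V_1 = 0.005627
Node n2: branches {R1, R4, R9, R11, R13, R14} → V_2 = 0.001633
Node n3: branches {R2, R3, R5, R6, R9, R10, R12, R13} → V_3 = 0.004901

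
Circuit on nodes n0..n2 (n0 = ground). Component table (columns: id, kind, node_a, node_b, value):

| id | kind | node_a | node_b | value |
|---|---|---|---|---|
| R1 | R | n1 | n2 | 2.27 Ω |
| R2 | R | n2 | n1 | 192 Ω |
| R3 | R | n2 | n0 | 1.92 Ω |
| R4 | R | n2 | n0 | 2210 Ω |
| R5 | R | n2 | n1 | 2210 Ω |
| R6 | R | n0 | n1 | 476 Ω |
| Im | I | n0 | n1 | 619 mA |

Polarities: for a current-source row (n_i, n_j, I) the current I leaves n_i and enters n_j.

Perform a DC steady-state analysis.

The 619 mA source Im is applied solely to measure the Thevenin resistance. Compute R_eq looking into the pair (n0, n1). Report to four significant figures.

R_eq = 4.124 Ω

MNA unknowns: 2 node voltages V₁..V_2
R1: Y=0.4405 on G[1,2]
R2: Y=0.005208 on G[2,1]
R3: Y=0.5208 on G[2,0]
R4: Y=0.0004525 on G[2,0]
R5: Y=0.0004525 on G[2,1]
R6: Y=0.002101 on G[0,1]
Im: z[0]−=0.619, z[1]+=0.619
solve → V1=2.552, V2=1.177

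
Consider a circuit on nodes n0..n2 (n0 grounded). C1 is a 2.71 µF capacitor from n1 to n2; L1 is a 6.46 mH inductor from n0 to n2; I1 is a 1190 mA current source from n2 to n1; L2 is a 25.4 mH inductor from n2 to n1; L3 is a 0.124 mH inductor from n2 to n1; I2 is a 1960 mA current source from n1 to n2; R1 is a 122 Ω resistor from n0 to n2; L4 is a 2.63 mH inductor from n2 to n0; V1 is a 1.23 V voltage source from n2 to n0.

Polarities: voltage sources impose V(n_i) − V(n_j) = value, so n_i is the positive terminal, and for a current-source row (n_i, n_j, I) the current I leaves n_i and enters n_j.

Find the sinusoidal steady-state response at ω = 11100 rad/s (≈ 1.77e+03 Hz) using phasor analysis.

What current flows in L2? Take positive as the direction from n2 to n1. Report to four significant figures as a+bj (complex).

0.003902+0.000j A

Apply KCL at each of the 2 non-ground nodes and solve the resulting linear system.
Node n1: branches {C1, I1, L2, L3, I2} → V_1 = 1.230-1.100j
Node n2: branches {C1, L1, I1, L2, L3, I2, R1, L4, V1} → V_2 = 1.230+0.000j
Source currents: i(V1)=-0.01008+0.05929j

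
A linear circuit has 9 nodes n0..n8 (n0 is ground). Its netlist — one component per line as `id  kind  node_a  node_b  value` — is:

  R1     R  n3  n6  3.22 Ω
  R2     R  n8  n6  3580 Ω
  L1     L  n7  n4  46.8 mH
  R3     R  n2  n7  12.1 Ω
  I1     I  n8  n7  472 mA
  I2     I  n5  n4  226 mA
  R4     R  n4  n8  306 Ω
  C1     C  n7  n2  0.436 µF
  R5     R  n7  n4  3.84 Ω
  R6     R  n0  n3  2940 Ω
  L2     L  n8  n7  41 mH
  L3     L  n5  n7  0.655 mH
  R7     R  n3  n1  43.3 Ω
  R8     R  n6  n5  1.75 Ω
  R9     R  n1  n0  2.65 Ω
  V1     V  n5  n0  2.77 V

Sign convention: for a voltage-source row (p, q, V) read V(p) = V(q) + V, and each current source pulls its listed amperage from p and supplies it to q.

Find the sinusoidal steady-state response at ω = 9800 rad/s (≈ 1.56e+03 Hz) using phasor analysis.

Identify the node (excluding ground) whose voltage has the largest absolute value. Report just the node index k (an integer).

Element admittances at ω=9800 rad/s:
  Y(R1) = 0.3106+0.000j S between n3,n6
  Y(R2) = 0.0002793+0.000j S between n8,n6
  Y(L1) = 0.000-0.002180j S between n7,n4
  Y(R3) = 0.08264+0.000j S between n2,n7
  I1: injects 0.472 A into n7 (from n8)
  I2: injects 0.226 A into n4 (from n5)
  Y(R4) = 0.003268+0.000j S between n4,n8
  Y(C1) = 0.000+0.004273j S between n7,n2
  Y(R5) = 0.2604+0.000j S between n7,n4
  Y(R6) = 0.0003401+0.000j S between n0,n3
  Y(L2) = 0.000-0.002489j S between n8,n7
  Y(L3) = 0.000-0.1558j S between n5,n7
  Y(R7) = 0.02309+0.000j S between n3,n1
  Y(R8) = 0.5714+0.000j S between n6,n5
  Y(R9) = 0.3774+0.000j S between n1,n0
  V1: constraint V(n5)−V(n0) = 2.77
Assemble and solve the 9×9 MNA system:
  V(n1)=0.1417-0.001565j  V(n2)=2.660+1.610j  V(n3)=2.457-0.02713j  V(n4)=2.421+0.8244j  V(n5)=2.770+0.000j  V(n6)=2.632-0.02906j  V(n7)=2.660+1.610j  V(n8)=-86.25-61.63j
  i(V1)=-0.05430+0.0005996j

8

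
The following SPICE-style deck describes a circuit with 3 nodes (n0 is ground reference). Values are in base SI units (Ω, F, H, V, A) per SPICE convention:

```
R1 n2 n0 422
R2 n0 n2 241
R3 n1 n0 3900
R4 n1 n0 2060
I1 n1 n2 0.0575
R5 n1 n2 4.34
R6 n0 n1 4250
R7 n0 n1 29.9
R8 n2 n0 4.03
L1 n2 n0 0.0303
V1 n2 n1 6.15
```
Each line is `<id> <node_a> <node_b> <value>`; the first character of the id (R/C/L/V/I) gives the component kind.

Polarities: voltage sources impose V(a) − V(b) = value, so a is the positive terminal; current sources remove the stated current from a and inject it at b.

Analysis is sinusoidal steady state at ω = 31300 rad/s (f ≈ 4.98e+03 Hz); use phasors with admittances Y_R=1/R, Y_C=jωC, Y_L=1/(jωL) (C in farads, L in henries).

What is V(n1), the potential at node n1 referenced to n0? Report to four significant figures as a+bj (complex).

Element admittances at ω=31300 rad/s:
  Y(R1) = 0.002370+0.000j S between n2,n0
  Y(R2) = 0.004149+0.000j S between n0,n2
  Y(R3) = 0.0002564+0.000j S between n1,n0
  Y(R4) = 0.0004854+0.000j S between n1,n0
  I1: injects 0.0575 A into n2 (from n1)
  Y(R5) = 0.2304+0.000j S between n1,n2
  Y(R6) = 0.0002353+0.000j S between n0,n1
  Y(R7) = 0.03344+0.000j S between n0,n1
  Y(R8) = 0.2481+0.000j S between n2,n0
  Y(L1) = 0.000-0.001054j S between n2,n0
  V1: constraint V(n2)−V(n1) = 6.15
Assemble and solve the 3×3 MNA system:
  V(n1)=-5.418+0.002671j  V(n2)=0.7323+0.002671j
  i(V1)=-1.546+9.194e-05j

-5.418+0.002671j V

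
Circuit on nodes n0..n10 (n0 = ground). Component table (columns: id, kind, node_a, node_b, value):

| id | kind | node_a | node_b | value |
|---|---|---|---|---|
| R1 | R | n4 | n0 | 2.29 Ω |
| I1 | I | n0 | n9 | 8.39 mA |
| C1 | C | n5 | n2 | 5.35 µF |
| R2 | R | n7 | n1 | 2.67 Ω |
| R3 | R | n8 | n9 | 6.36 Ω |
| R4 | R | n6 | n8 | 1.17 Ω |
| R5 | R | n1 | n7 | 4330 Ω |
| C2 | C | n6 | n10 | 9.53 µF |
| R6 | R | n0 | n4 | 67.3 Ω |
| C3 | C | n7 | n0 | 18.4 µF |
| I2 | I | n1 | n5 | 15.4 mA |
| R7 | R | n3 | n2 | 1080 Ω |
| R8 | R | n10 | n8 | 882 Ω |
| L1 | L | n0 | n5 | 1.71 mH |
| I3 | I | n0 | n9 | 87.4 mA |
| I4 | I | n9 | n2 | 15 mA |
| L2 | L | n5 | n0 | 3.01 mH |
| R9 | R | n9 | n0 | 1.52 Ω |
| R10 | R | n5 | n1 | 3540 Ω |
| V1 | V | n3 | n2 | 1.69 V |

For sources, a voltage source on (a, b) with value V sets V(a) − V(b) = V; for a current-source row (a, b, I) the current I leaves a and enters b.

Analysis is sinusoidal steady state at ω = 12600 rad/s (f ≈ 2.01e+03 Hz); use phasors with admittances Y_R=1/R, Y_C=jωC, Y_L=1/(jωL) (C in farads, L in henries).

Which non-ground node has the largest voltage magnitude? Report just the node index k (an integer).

3

MNA unknowns: 10 node voltages V₁..V_10 plus 1 source current (V1)
R1: Y=0.4367+0.000j on G[4,0]
I1: z[0]−=0.00839, z[9]+=0.00839
C1: Y=0.000+0.06741j on G[5,2]
R2: Y=0.3745+0.000j on G[7,1]
R3: Y=0.1572+0.000j on G[8,9]
R4: Y=0.8547+0.000j on G[6,8]
R5: Y=0.0002309+0.000j on G[1,7]
C2: Y=0.000+0.1201j on G[6,10]
R6: Y=0.01486+0.000j on G[0,4]
C3: Y=0.000+0.2318j on G[7,0]
I2: z[1]−=0.0154, z[5]+=0.0154
R7: Y=0.0009259+0.000j on G[3,2]
R8: Y=0.001134+0.000j on G[10,8]
L1: Y=0.000-0.04641j on G[0,5]
I3: z[0]−=0.0874, z[9]+=0.0874
I4: z[9]−=0.015, z[2]+=0.015
L2: Y=0.000-0.02637j on G[5,0]
R9: Y=0.6579+0.000j on G[9,0]
R10: Y=0.0002825+0.000j on G[5,1]
V1: row V3−V2=1.69, i_V1 at 3,2
solve → V1=-0.04063+0.06664j, V2=0.001362+0.1950j, V3=1.691+0.1950j, V4=0.000+0.000j, V5=0.001362+0.4175j, V6=0.1228+0.000j, V7=0.0004276+0.06637j, V8=0.1228+0.000j, V9=0.1228+0.000j, V10=0.1228+0.000j
aux → i_V1=-0.001565+0.000j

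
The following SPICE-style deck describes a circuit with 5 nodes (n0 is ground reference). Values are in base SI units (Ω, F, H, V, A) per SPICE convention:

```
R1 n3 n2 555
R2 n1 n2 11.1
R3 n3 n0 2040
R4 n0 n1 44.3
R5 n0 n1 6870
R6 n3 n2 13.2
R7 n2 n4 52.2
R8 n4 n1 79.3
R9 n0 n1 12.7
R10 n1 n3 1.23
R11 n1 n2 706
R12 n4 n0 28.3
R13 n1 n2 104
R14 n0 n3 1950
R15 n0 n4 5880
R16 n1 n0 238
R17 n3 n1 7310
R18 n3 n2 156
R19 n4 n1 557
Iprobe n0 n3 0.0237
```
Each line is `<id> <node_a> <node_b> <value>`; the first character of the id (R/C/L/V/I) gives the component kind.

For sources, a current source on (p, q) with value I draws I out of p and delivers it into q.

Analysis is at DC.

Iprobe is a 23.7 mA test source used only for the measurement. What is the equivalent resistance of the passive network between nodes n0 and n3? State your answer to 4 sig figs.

MNA unknowns: 4 node voltages V₁..V_4
R1: Y=0.001802 on G[3,2]
R2: Y=0.09009 on G[1,2]
R3: Y=0.0004902 on G[3,0]
R4: Y=0.02257 on G[0,1]
R5: Y=0.0001456 on G[0,1]
R6: Y=0.07576 on G[3,2]
R7: Y=0.01916 on G[2,4]
R8: Y=0.01261 on G[4,1]
R9: Y=0.07874 on G[0,1]
R10: Y=0.8130 on G[1,3]
R11: Y=0.001416 on G[1,2]
R12: Y=0.03534 on G[4,0]
R13: Y=0.009615 on G[1,2]
R14: Y=0.0005128 on G[0,3]
R15: Y=0.0001701 on G[0,4]
R16: Y=0.004202 on G[1,0]
R17: Y=0.0001368 on G[3,1]
R18: Y=0.006410 on G[3,2]
R19: Y=0.001795 on G[4,1]
Iprobe: z[0]−=0.0237, z[3]+=0.0237
solve → V1=0.1909, V2=0.1926, V3=0.2172, V4=0.09323

R_eq = 9.166 Ω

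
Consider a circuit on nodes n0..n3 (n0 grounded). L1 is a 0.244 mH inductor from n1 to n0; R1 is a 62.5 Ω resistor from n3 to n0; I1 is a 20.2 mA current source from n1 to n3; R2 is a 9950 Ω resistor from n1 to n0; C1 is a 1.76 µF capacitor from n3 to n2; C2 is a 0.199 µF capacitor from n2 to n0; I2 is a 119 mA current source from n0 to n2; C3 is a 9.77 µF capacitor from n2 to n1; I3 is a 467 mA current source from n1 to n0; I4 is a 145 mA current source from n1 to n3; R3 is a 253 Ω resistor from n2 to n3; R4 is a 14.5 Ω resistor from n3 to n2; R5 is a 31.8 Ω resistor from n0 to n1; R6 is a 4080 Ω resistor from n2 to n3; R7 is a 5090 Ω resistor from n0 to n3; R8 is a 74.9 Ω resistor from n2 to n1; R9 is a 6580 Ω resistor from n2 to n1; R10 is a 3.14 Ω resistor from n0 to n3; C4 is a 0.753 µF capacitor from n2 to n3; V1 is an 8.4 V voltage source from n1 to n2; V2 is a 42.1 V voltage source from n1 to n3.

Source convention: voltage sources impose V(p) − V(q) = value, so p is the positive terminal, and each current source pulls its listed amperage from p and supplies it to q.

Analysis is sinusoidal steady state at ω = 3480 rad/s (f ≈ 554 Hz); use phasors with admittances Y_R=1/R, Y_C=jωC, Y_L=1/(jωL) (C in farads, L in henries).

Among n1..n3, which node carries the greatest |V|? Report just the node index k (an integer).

MNA unknowns: 3 node voltages V₁..V_3 plus 2 source currents (V1, V2)
L1: Y=0.000-1.178j on G[1,0]
R1: Y=0.01600+0.000j on G[3,0]
I1: z[1]−=0.0202, z[3]+=0.0202
R2: Y=0.0001005+0.000j on G[1,0]
C1: Y=0.000+0.006125j on G[3,2]
C2: Y=0.000+0.0006925j on G[2,0]
I2: z[0]−=0.119, z[2]+=0.119
C3: Y=0.000+0.03400j on G[2,1]
I3: z[1]−=0.467, z[0]+=0.467
I4: z[1]−=0.145, z[3]+=0.145
R3: Y=0.003953+0.000j on G[2,3]
R4: Y=0.06897+0.000j on G[3,2]
R5: Y=0.03145+0.000j on G[0,1]
R6: Y=0.0002451+0.000j on G[2,3]
R7: Y=0.0001965+0.000j on G[0,3]
R8: Y=0.01335+0.000j on G[2,1]
R9: Y=0.0001520+0.000j on G[2,1]
R10: Y=0.3185+0.000j on G[0,3]
C4: Y=0.000+0.002620j on G[2,3]
V1: row V1−V2=8.4, i_V1 at 1,2
V2: row V1−V3=42.1, i_V2 at 1,3
solve → V1=3.307+10.65j, V2=-5.093+10.65j, V3=-38.79+10.65j
aux → i_V1=2.226+0.005591j, i_V2=-15.61+3.268j

3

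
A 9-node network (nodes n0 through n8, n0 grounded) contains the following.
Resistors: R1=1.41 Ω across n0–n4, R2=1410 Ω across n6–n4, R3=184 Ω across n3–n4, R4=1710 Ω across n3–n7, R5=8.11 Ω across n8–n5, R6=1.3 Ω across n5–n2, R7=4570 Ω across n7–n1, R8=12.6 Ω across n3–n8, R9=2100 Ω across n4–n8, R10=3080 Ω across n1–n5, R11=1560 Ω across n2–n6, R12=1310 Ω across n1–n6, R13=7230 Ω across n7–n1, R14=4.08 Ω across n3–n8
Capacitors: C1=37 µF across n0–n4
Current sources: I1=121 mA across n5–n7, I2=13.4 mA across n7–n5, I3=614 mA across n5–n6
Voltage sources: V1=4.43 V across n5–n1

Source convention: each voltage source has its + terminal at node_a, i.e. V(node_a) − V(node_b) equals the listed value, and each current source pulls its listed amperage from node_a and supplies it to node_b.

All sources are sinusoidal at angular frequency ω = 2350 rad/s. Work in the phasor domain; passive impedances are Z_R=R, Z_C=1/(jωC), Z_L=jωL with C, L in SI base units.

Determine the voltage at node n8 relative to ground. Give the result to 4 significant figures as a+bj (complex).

-32.59+0.000j V

MNA unknowns: 8 node voltages V₁..V_8 plus 1 source current (V1)
R1: Y=0.7092+0.000j on G[0,4]
R2: Y=0.0007092+0.000j on G[6,4]
R3: Y=0.005435+0.000j on G[3,4]
R4: Y=0.0005848+0.000j on G[3,7]
R5: Y=0.1233+0.000j on G[8,5]
C1: Y=0.000+0.08695j on G[0,4]
I1: z[5]−=0.121, z[7]+=0.121
R6: Y=0.7692+0.000j on G[5,2]
I2: z[7]−=0.0134, z[5]+=0.0134
R7: Y=0.0002188+0.000j on G[7,1]
R8: Y=0.07937+0.000j on G[3,8]
R9: Y=0.0004762+0.000j on G[4,8]
R10: Y=0.0003247+0.000j on G[1,5]
R11: Y=0.0006410+0.000j on G[2,6]
R12: Y=0.0007634+0.000j on G[1,6]
R13: Y=0.0001383+0.000j on G[7,1]
I3: z[5]−=0.614, z[6]+=0.614
R14: Y=0.2451+0.000j on G[3,8]
V1: row V5−V1=4.43, i_V1 at 5,1
solve → V1=-39.07+0.000j, V2=-34.39+0.000j, V3=-31.85+0.000j, V4=0.000+0.000j, V5=-34.64+0.000j, V6=266.0+0.000j, V7=79.64+0.000j, V8=-32.59+0.000j
aux → i_V1=-0.2767+0.000j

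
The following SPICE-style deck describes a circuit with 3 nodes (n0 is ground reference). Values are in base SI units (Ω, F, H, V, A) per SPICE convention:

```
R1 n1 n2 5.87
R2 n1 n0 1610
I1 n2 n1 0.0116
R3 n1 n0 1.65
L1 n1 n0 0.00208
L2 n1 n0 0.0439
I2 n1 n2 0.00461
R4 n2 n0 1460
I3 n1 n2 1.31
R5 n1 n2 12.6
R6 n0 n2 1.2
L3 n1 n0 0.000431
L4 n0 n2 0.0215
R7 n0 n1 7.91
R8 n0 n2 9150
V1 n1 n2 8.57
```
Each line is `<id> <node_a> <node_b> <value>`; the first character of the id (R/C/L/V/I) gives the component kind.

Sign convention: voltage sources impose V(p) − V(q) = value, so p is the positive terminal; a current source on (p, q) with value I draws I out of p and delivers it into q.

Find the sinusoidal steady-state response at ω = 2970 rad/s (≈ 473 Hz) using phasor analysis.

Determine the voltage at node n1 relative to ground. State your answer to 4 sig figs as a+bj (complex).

3.343+1.976j V

MNA unknowns: 2 node voltages V₁..V_2 plus 1 source current (V1)
R1: Y=0.1704+0.000j on G[1,2]
R2: Y=0.0006211+0.000j on G[1,0]
I1: z[2]−=0.0116, z[1]+=0.0116
R3: Y=0.6061+0.000j on G[1,0]
L1: Y=0.000-0.1619j on G[1,0]
L2: Y=0.000-0.007670j on G[1,0]
I2: z[1]−=0.00461, z[2]+=0.00461
R4: Y=0.0006849+0.000j on G[2,0]
I3: z[1]−=1.31, z[2]+=1.31
R5: Y=0.07937+0.000j on G[1,2]
R6: Y=0.8333+0.000j on G[0,2]
L3: Y=0.000-0.7812j on G[1,0]
L4: Y=0.000-0.01566j on G[0,2]
R7: Y=0.1264+0.000j on G[0,1]
R8: Y=0.0001093+0.000j on G[0,2]
V1: row V1−V2=8.57, i_V1 at 1,2
solve → V1=3.343+1.976j, V2=-5.227+1.976j
aux → i_V1=-7.772+1.730j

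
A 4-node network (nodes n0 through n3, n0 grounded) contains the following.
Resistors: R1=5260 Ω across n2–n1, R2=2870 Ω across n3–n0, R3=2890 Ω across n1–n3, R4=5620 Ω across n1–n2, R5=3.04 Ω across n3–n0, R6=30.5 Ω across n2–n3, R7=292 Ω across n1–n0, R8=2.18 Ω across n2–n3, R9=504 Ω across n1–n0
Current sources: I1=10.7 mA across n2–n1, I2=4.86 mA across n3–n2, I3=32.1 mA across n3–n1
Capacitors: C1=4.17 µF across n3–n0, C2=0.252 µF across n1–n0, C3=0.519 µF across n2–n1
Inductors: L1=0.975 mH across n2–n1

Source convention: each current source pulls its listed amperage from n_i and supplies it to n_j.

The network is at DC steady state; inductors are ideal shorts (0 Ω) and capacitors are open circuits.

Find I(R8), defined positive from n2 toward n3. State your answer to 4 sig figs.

0.03410 A

MNA unknowns: 3 node voltages V₁..V_3 plus 1 source current (L1)
R1: Y=0.0001901 on G[2,1]
I1: z[2]−=0.0107, z[1]+=0.0107
R2: Y=0.0003484 on G[3,0]
R3: Y=0.0003460 on G[1,3]
R4: Y=0.0001779 on G[1,2]
C1: Y=0.000 on G[3,0]
I2: z[3]−=0.00486, z[2]+=0.00486
R5: Y=0.3289 on G[3,0]
R6: Y=0.03279 on G[2,3]
R7: Y=0.003425 on G[1,0]
C2: Y=0.000 on G[1,0]
R8: Y=0.4587 on G[2,3]
L1: row V2−V1=0, i_L1 at 2,1
C3: Y=0.000 on G[2,1]
R9: Y=0.001984 on G[1,0]
I3: z[3]−=0.0321, z[1]+=0.0321
solve → V1=0.07314, V2=0.07314, V3=-0.001201
aux → i_L1=-0.04238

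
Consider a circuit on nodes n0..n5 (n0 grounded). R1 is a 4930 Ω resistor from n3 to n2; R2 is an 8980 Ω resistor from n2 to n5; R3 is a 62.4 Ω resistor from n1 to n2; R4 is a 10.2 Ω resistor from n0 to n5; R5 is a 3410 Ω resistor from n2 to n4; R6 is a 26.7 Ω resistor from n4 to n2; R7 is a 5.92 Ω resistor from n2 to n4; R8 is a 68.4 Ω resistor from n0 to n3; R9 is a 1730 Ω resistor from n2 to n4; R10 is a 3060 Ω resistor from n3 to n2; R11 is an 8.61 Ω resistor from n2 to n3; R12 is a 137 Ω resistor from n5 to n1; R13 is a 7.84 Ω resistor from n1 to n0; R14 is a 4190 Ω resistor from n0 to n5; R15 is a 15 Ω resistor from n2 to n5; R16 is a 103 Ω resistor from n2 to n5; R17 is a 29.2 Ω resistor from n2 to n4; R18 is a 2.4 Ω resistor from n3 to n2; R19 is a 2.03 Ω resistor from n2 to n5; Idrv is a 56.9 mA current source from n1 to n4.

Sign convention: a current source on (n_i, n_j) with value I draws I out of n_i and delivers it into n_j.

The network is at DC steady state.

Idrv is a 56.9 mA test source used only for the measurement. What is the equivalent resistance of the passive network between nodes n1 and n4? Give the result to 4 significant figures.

Apply KCL at each of the 5 non-ground nodes and solve the resulting linear system.
Node n1: branches {R3, R12, R13, Idrv} → V_1 = -0.3158
Node n2: branches {R1, R2, R3, R5, R6, R7, R9, R10, R11, R15, R16, R17, R18, R19} → V_2 = 0.4182
Node n3: branches {R1, R8, R10, R11, R18} → V_3 = 0.4070
Node n4: branches {R5, R6, R7, R9, R17, Idrv} → V_4 = 0.6538
Node n5: branches {R2, R4, R12, R14, R15, R16, R19} → V_5 = 0.3493

R_eq = 17.04 Ω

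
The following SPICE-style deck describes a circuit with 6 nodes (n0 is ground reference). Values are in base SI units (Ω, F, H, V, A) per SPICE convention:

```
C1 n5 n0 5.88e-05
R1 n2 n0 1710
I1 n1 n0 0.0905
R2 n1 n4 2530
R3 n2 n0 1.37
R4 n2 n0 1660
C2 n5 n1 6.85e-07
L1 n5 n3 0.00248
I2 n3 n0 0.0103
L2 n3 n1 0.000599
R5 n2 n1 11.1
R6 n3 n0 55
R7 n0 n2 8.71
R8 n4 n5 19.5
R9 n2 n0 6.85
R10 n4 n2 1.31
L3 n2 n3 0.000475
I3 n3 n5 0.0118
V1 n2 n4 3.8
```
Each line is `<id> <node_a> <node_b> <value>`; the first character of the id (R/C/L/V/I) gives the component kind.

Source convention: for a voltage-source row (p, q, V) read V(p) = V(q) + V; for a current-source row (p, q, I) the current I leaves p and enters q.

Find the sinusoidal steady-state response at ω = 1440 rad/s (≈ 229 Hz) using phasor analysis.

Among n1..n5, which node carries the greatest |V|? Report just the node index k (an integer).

4

Element admittances at ω=1440 rad/s:
  Y(C1) = 0.000+0.08467j S between n5,n0
  Y(R1) = 0.0005848+0.000j S between n2,n0
  I1: injects 0.0905 A into n0 (from n1)
  Y(R2) = 0.0003953+0.000j S between n1,n4
  Y(R3) = 0.7299+0.000j S between n2,n0
  Y(R4) = 0.0006024+0.000j S between n2,n0
  Y(C2) = 0.000+0.0009864j S between n5,n1
  Y(L1) = 0.000-0.2800j S between n5,n3
  I2: injects 0.0103 A into n0 (from n3)
  Y(L2) = 0.000-1.159j S between n3,n1
  Y(R5) = 0.09009+0.000j S between n2,n1
  Y(R6) = 0.01818+0.000j S between n3,n0
  Y(R7) = 0.1148+0.000j S between n0,n2
  Y(R8) = 0.05128+0.000j S between n4,n5
  Y(R9) = 0.1460+0.000j S between n2,n0
  Y(R10) = 0.7634+0.000j S between n4,n2
  Y(L3) = 0.000-1.462j S between n2,n3
  I3: injects 0.0118 A into n5 (from n3)
  V1: constraint V(n2)−V(n4) = 3.8
Assemble and solve the 6×6 MNA system:
  V(n1)=-0.3102-0.2402j  V(n2)=-0.1860+0.06337j  V(n3)=-0.2869-0.1712j  V(n4)=-3.986+0.06337j  V(n5)=-0.7056-1.050j
  i(V1)=-3.070+0.05723j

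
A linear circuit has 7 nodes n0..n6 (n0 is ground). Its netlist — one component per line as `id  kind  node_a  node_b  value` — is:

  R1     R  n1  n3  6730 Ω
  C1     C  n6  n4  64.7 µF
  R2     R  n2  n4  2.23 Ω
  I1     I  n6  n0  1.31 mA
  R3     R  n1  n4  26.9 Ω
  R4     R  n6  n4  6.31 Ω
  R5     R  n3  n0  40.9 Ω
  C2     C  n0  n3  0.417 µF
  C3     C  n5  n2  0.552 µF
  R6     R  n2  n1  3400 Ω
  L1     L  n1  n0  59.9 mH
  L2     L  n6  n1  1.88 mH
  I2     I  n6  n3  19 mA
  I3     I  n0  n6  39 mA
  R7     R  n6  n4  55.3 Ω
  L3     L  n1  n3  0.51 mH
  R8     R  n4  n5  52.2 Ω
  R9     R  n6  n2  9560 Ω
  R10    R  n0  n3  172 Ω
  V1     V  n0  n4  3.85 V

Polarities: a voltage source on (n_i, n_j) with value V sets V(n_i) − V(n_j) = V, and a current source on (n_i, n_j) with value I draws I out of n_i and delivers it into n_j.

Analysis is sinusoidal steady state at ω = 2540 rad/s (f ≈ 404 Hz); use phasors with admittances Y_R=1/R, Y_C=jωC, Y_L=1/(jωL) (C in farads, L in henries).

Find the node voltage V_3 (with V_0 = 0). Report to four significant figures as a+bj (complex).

Element admittances at ω=2540 rad/s:
  Y(R1) = 0.0001486+0.000j S between n1,n3
  Y(C1) = 0.000+0.1643j S between n6,n4
  Y(R2) = 0.4484+0.000j S between n2,n4
  I1: injects 0.00131 A into n0 (from n6)
  Y(R3) = 0.03717+0.000j S between n1,n4
  Y(R4) = 0.1585+0.000j S between n6,n4
  Y(R5) = 0.02445+0.000j S between n3,n0
  Y(C2) = 0.000+0.001059j S between n0,n3
  Y(C3) = 0.000+0.001402j S between n5,n2
  Y(R6) = 0.0002941+0.000j S between n2,n1
  Y(L1) = 0.000-0.006573j S between n1,n0
  Y(L2) = 0.000-0.2094j S between n6,n1
  I2: injects 0.019 A into n3 (from n6)
  I3: injects 0.039 A into n6 (from n0)
  Y(R7) = 0.01808+0.000j S between n6,n4
  Y(L3) = 0.000-0.7720j S between n1,n3
  Y(R8) = 0.01916+0.000j S between n4,n5
  Y(R9) = 0.0001046+0.000j S between n6,n2
  Y(R10) = 0.005814+0.000j S between n0,n3
  V1: constraint V(n0)−V(n4) = 3.85
Assemble and solve the 7×7 MNA system:
  V(n1)=-3.417+0.06813j  V(n2)=-3.850-5.835e-05j  V(n3)=-3.413+0.2268j  V(n4)=-3.850+0.000j  V(n5)=-3.850+2.539e-05j  V(n6)=-3.552-0.4373j
  i(V1)=-0.1408+0.02571j

-3.413+0.2268j V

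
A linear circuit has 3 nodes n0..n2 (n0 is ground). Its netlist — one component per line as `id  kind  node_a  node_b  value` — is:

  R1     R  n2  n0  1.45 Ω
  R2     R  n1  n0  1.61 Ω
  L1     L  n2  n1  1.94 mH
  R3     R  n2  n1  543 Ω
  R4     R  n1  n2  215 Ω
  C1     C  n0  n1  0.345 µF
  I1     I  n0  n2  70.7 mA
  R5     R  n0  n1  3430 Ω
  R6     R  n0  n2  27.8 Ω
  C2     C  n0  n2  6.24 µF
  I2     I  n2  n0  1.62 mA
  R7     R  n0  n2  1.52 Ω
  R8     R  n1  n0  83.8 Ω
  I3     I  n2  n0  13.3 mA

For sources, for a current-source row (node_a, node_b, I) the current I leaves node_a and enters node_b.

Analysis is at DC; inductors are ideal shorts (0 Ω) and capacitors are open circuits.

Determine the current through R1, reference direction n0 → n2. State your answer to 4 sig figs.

-0.01907 A

Element admittances at DC:
  Y(R1) = 0.6897 S between n2,n0
  Y(R2) = 0.6211 S between n1,n0
  L1: short n2↔n1 (DC inductor)
  Y(R3) = 0.001842 S between n2,n1
  Y(R4) = 0.004651 S between n1,n2
  Y(C1) = 0.000 S between n0,n1
  I1: injects 0.0707 A into n2 (from n0)
  Y(R5) = 0.0002915 S between n0,n1
  Y(R6) = 0.03597 S between n0,n2
  Y(C2) = 0.000 S between n0,n2
  I2: injects 0.00162 A into n0 (from n2)
  Y(R7) = 0.6579 S between n0,n2
  Y(R8) = 0.01193 S between n1,n0
  I3: injects 0.0133 A into n0 (from n2)
Assemble and solve the 3×3 MNA system:
  V(n1)=0.02766  V(n2)=0.02766
  i(L1)=0.01752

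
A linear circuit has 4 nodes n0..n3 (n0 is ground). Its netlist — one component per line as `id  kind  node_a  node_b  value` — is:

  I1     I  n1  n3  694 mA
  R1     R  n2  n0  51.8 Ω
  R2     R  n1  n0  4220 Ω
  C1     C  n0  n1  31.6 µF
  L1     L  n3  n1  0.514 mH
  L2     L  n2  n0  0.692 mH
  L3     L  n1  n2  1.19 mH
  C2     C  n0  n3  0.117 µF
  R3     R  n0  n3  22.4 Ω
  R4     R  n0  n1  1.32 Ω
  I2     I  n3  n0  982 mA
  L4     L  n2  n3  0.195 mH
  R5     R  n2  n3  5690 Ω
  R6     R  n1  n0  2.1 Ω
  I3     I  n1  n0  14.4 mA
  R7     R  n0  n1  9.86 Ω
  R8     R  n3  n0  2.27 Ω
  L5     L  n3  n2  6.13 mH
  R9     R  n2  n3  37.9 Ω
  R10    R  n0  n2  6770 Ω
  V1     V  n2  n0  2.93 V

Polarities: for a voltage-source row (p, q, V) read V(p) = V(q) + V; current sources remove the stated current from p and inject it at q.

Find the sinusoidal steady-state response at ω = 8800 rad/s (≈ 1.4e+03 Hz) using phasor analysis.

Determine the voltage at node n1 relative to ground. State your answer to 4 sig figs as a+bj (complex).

-0.7076-0.4353j V

Apply KCL at each of the 3 non-ground nodes and solve the resulting linear system.
Node n1: branches {I1, R2, C1, L1, L3, R4, R6, I3, R7} → V_1 = -0.7076-0.4353j
Node n2: branches {R1, L2, L3, L4, R5, L5, R9, R10, V1} → V_2 = 2.930+0.000j
Node n3: branches {I1, L1, C2, R3, I2, L4, R5, R8, L5, R9} → V_3 = 1.241-1.146j
Source currents: i(V1)=-0.8325+1.814j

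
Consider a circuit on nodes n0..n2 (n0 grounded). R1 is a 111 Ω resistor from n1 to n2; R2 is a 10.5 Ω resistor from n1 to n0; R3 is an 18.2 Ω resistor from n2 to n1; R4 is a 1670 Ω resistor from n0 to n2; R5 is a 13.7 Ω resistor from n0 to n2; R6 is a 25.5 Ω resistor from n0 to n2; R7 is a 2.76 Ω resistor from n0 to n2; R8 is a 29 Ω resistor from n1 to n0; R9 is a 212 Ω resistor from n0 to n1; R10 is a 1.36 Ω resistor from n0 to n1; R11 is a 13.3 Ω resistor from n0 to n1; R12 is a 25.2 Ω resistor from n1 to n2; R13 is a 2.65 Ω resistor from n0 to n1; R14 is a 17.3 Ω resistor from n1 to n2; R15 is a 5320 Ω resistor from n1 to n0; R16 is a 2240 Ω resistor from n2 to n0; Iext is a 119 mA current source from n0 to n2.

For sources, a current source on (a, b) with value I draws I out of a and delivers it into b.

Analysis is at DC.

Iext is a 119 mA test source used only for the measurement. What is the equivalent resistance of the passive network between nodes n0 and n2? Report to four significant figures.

Apply KCL at each of the 2 non-ground nodes and solve the resulting linear system.
Node n1: branches {R1, R2, R3, R8, R9, R10, R11, R12, R13, R14, R15} → V_1 = 0.02090
Node n2: branches {R1, R3, R4, R5, R6, R7, R12, R14, R16, Iext} → V_2 = 0.1921

R_eq = 1.614 Ω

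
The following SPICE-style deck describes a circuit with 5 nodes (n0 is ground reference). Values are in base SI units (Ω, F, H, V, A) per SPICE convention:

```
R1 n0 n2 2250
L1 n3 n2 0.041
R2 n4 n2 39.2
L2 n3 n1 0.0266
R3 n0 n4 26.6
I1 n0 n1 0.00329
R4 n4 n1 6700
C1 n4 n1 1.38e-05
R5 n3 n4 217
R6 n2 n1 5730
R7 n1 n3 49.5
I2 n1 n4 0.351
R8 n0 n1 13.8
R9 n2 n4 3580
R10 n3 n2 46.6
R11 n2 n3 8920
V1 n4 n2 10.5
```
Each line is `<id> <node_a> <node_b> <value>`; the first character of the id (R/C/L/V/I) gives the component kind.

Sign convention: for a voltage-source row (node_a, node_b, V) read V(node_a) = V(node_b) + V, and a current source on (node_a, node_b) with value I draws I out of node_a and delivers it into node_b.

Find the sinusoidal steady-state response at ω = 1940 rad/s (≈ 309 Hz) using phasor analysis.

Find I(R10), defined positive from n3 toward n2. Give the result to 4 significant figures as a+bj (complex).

MNA unknowns: 4 node voltages V₁..V_4 plus 1 source current (V1)
R1: Y=0.0004444+0.000j on G[0,2]
L1: Y=0.000-0.01257j on G[3,2]
R2: Y=0.02551+0.000j on G[4,2]
L2: Y=0.000-0.01938j on G[3,1]
R3: Y=0.03759+0.000j on G[0,4]
I1: z[0]−=0.00329, z[1]+=0.00329
R4: Y=0.0001493+0.000j on G[4,1]
C1: Y=0.000+0.02677j on G[4,1]
R5: Y=0.004608+0.000j on G[3,4]
R6: Y=0.0001745+0.000j on G[2,1]
R7: Y=0.02020+0.000j on G[1,3]
I2: z[1]−=0.351, z[4]+=0.351
R8: Y=0.07246+0.000j on G[0,1]
R9: Y=0.0002793+0.000j on G[2,4]
R10: Y=0.02146+0.000j on G[3,2]
R11: Y=0.0001121+0.000j on G[2,3]
V1: row V4−V2=10.5, i_V1 at 4,2
solve → V1=-3.003+2.303j, V2=-4.570-4.387j, V3=-2.560-0.7428j, V4=5.930-4.387j
aux → i_V1=-0.3623-0.05645j

0.04314+0.07820j A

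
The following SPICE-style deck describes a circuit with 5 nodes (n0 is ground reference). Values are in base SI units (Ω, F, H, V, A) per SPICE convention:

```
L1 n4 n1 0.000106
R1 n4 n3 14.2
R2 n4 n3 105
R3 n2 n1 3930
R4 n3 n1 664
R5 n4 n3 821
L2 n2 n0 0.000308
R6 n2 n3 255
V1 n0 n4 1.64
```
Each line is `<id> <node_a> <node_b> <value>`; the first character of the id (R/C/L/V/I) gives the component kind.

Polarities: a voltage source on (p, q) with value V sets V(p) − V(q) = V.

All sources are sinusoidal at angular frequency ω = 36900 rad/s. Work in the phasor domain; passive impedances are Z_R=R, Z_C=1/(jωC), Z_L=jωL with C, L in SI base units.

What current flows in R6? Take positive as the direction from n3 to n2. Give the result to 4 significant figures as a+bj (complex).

-0.006127+0.0002786j A

Element admittances at ω=36900 rad/s:
  Y(L1) = 0.000-0.2557j S between n4,n1
  Y(R1) = 0.07042+0.000j S between n4,n3
  Y(R2) = 0.009524+0.000j S between n4,n3
  Y(R3) = 0.0002545+0.000j S between n2,n1
  Y(R4) = 0.001506+0.000j S between n3,n1
  Y(R5) = 0.001218+0.000j S between n4,n3
  Y(L2) = 0.000-0.08799j S between n2,n0
  Y(R6) = 0.003922+0.000j S between n2,n3
  V1: constraint V(n0)−V(n4) = 1.64
Assemble and solve the 5×5 MNA system:
  V(n1)=-1.640+0.002065j  V(n2)=-0.003387-0.07437j  V(n3)=-1.566-0.003332j  V(n4)=-1.640+0.000j
  i(V1)=-0.006544+0.0002980j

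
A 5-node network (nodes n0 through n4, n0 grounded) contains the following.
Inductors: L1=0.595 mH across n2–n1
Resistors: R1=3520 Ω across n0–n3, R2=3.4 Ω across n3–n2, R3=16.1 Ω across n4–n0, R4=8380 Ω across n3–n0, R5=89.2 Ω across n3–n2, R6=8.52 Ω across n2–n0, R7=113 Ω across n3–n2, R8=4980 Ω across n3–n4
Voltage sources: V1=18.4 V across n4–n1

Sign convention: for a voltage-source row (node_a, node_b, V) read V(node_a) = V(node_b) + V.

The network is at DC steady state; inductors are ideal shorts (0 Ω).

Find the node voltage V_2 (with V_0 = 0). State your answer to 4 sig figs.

MNA unknowns: 4 node voltages V₁..V_4 plus 2 source currents (L1, V1)
L1: row V2−V1=0, i_L1 at 2,1
R1: Y=0.0002841 on G[0,3]
R2: Y=0.2941 on G[3,2]
R3: Y=0.06211 on G[4,0]
R4: Y=0.0001193 on G[3,0]
R5: Y=0.01121 on G[3,2]
R6: Y=0.1174 on G[2,0]
R7: Y=0.008850 on G[3,2]
R8: Y=0.0002008 on G[3,4]
V1: row V4−V1=18.4, i_V1 at 4,1
solve → V1=-6.353, V2=-6.353, V3=-6.333, V4=12.05
aux → i_L1=0.7519, i_V1=-0.7519

-6.353 V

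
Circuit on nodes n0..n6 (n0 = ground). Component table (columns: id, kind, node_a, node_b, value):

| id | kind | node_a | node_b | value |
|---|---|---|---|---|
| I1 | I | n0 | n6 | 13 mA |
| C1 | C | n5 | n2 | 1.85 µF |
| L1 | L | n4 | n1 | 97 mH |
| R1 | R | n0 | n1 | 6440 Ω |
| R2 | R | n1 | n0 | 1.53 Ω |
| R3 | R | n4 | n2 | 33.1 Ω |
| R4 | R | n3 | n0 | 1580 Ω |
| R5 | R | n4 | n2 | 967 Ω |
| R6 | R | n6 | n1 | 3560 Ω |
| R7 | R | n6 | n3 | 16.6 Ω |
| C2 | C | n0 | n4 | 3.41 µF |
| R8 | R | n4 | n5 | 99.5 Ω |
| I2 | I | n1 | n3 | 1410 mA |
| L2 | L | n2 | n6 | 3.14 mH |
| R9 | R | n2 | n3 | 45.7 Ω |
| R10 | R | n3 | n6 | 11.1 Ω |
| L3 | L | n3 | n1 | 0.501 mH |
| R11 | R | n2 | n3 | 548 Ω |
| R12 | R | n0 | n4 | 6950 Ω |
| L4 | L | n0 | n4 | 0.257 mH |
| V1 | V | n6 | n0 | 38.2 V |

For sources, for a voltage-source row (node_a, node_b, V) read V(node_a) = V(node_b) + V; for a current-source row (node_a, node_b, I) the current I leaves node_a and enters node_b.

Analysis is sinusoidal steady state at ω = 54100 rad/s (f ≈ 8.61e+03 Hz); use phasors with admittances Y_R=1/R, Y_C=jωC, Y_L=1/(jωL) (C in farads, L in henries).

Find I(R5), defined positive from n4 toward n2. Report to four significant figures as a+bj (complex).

-0.01524-0.002952j A

MNA unknowns: 6 node voltages V₁..V_6 plus 1 source current (V1)
I1: z[0]−=0.013, z[6]+=0.013
C1: Y=0.000+0.1001j on G[5,2]
L1: Y=0.000-0.0001906j on G[4,1]
R1: Y=0.0001553+0.000j on G[0,1]
R2: Y=0.6536+0.000j on G[1,0]
R3: Y=0.03021+0.000j on G[4,2]
R4: Y=0.0006329+0.000j on G[3,0]
R5: Y=0.001034+0.000j on G[4,2]
R6: Y=0.0002809+0.000j on G[6,1]
R7: Y=0.06024+0.000j on G[6,3]
C2: Y=0.000+0.1845j on G[0,4]
R8: Y=0.01005+0.000j on G[4,5]
I2: z[1]−=1.41, z[3]+=1.41
L2: Y=0.000-0.005887j on G[2,6]
R9: Y=0.02188+0.000j on G[2,3]
R10: Y=0.09009+0.000j on G[3,6]
L3: Y=0.000-0.03689j on G[3,1]
R11: Y=0.001825+0.000j on G[2,3]
R12: Y=0.0001439+0.000j on G[0,4]
L4: Y=0.000-0.07192j on G[0,4]
V1: row V6−V0=38.2, i_V1 at 6,0
solve → V1=-1.521-2.388j, V2=15.93-2.518j, V3=40.79+8.596j, V4=1.187-5.372j, V5=15.49-1.081j, V6=38.20+0.000j
aux → i_V1=0.3765+1.423j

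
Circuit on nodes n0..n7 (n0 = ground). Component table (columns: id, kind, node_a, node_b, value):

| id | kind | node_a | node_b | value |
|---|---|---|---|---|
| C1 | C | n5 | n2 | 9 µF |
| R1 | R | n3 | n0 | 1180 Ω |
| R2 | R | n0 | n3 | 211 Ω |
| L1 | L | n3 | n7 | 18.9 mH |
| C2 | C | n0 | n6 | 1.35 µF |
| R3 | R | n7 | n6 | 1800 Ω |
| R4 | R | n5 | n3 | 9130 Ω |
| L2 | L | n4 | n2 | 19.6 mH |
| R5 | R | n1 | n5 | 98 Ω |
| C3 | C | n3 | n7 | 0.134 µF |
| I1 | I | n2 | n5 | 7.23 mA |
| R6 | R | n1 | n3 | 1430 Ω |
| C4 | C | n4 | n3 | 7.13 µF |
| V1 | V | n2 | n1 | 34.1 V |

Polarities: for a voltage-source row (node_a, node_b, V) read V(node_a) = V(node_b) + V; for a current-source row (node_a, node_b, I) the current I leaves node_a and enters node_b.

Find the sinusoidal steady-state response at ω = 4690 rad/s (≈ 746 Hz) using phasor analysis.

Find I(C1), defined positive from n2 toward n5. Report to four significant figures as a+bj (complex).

Apply KCL at each of the 7 non-ground nodes and solve the resulting linear system.
Node n1: branches {R5, R6, V1} → V_1 = -33.97+1.485j
Node n2: branches {C1, L2, I1, V1} → V_2 = 0.1262+1.485j
Node n3: branches {R1, R2, L1, R4, C3, R6, C4} → V_3 = 0.000+0.000j
Node n4: branches {L2, C4} → V_4 = -0.06087-0.7162j
Node n5: branches {C1, R4, R5, I1} → V_5 = -1.739+9.102j
Node n6: branches {C2, R3} → V_6 = 0.000+0.000j
Node n7: branches {L1, R3, C3} → V_7 = 0.000+0.000j
Source currents: i(V1)=-0.3527-0.07668j

0.3215+0.07872j A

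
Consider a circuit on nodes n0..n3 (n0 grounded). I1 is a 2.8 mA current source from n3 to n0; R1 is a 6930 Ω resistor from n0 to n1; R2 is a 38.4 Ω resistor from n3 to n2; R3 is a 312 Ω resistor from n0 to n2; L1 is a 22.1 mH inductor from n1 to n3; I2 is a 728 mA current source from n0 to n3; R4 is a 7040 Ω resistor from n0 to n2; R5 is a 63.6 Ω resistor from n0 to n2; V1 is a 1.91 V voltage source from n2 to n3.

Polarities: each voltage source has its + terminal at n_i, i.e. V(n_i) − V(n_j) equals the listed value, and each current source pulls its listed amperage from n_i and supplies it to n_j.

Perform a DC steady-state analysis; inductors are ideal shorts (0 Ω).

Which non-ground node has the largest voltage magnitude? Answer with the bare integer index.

2

MNA unknowns: 3 node voltages V₁..V_3 plus 2 source currents (L1, V1)
I1: z[3]−=0.0028, z[0]+=0.0028
R1: Y=0.0001443 on G[0,1]
R2: Y=0.02604 on G[3,2]
R3: Y=0.003205 on G[0,2]
L1: row V1−V3=0, i_L1 at 1,3
I2: z[0]−=0.728, z[3]+=0.728
R4: Y=0.0001420 on G[0,2]
R5: Y=0.01572 on G[0,2]
V1: row V2−V3=1.91, i_V1 at 2,3
solve → V1=35.85, V2=37.76, V3=35.85
aux → i_L1=-0.005173, i_V1=-0.7698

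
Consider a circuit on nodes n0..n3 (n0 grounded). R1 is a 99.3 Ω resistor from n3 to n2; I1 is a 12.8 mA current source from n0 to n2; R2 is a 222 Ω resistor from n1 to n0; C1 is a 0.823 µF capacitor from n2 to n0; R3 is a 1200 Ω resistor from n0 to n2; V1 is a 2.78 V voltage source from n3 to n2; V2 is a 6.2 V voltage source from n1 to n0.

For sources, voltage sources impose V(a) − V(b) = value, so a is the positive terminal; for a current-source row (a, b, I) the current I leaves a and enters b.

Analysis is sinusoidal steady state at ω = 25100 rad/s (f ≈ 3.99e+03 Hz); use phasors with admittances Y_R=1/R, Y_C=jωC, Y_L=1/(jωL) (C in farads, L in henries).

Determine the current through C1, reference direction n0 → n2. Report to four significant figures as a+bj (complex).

-0.01278-0.0005155j A

Apply KCL at each of the 3 non-ground nodes and solve the resulting linear system.
Node n1: branches {R2, V2} → V_1 = 6.200+0.000j
Node n2: branches {R1, I1, C1, R3, V1} → V_2 = 0.02496-0.6186j
Node n3: branches {R1, V1} → V_3 = 2.805-0.6186j
Source currents: i(V1)=-0.02800+0.000j, i(V2)=-0.02793+0.000j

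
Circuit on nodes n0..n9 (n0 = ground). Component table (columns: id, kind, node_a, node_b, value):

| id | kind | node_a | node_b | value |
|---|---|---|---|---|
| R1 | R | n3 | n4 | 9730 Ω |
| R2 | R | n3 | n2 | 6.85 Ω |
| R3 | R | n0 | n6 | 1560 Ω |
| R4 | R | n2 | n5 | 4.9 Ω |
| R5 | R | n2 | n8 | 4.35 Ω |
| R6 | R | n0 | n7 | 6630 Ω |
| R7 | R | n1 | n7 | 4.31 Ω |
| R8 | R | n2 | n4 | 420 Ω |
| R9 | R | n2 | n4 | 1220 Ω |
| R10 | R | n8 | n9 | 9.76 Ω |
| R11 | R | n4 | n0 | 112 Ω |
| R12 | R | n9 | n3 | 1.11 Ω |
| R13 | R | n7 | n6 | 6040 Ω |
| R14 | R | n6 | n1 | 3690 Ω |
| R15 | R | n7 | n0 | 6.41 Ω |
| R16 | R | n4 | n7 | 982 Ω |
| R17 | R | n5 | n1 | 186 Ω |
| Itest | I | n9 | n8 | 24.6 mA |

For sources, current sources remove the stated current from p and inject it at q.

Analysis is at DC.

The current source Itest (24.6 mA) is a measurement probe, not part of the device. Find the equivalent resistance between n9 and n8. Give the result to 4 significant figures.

MNA unknowns: 9 node voltages V₁..V_9
R1: Y=0.0001028 on G[3,4]
R2: Y=0.1460 on G[3,2]
R3: Y=0.0006410 on G[0,6]
R4: Y=0.2041 on G[2,5]
R5: Y=0.2299 on G[2,8]
R6: Y=0.0001508 on G[0,7]
R7: Y=0.2320 on G[1,7]
R8: Y=0.002381 on G[2,4]
R9: Y=0.0008197 on G[2,4]
R10: Y=0.1025 on G[8,9]
R11: Y=0.008929 on G[4,0]
R12: Y=0.9009 on G[9,3]
R13: Y=0.0001656 on G[7,6]
R14: Y=0.0002710 on G[6,1]
R15: Y=0.1560 on G[7,0]
R16: Y=0.001018 on G[4,7]
R17: Y=0.005376 on G[5,1]
Itest: z[9]−=0.0246, z[8]+=0.0246
solve → V1=3.841e-05, V2=0.0007713, V3=-0.07371, V4=-0.0003837, V5=0.0007525, V6=1.302e-05, V7=2.189e-05, V8=0.04810, V9=-0.08579

R_eq = 5.443 Ω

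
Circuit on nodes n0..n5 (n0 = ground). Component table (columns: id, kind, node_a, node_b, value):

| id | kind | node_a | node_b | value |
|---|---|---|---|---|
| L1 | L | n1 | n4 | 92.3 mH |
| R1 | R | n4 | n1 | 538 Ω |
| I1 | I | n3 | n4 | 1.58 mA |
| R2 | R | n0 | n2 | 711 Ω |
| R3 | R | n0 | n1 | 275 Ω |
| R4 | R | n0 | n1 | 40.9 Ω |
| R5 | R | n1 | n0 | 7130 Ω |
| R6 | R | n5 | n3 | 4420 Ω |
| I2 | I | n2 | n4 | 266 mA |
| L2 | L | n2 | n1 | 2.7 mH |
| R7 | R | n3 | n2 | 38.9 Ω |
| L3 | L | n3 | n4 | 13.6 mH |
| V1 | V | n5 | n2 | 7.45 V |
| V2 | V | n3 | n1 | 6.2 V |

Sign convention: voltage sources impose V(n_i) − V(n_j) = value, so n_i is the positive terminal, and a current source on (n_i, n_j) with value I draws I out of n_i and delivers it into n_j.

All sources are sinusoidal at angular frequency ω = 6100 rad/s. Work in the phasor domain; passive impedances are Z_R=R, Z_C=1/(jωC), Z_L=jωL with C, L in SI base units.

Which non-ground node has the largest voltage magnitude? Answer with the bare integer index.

Element admittances at ω=6100 rad/s:
  Y(L1) = 0.000-0.001776j S between n1,n4
  Y(R1) = 0.001859+0.000j S between n4,n1
  I1: injects 0.00158 A into n4 (from n3)
  Y(R2) = 0.001406+0.000j S between n0,n2
  Y(R3) = 0.003636+0.000j S between n0,n1
  Y(R4) = 0.02445+0.000j S between n0,n1
  Y(R5) = 0.0001403+0.000j S between n1,n0
  Y(R6) = 0.0002262+0.000j S between n5,n3
  I2: injects 0.266 A into n4 (from n2)
  Y(L2) = 0.000-0.06072j S between n2,n1
  Y(R7) = 0.02571+0.000j S between n3,n2
  Y(L3) = 0.000-0.01205j S between n3,n4
  V1: constraint V(n5)−V(n2) = 7.45
  V2: constraint V(n3)−V(n1) = 6.2
Assemble and solve the 7×7 MNA system:
  V(n1)=0.03123+0.06954j  V(n2)=-0.6268-1.396j  V(n3)=6.231+0.06954j  V(n4)=7.893+18.36j  V(n5)=6.823-1.396j
  i(V1)=-0.0001339+0.0003315j  i(V2)=0.04273-0.05803j

4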